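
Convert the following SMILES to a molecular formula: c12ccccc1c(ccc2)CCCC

Heavy atoms from the SMILES: 14 C.
Implicit hydrogens by atom environment:
  7 × C (aromatic): 1 H each → 7
  3 × C: 2 H each → 6
  3 × C (aromatic): no H
  1 × C: 3 H
  Total hydrogens = 16.
Molecular formula: C14H16

C14H16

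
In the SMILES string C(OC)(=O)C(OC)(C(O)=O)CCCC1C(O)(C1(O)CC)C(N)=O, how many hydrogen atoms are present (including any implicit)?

Hydrogens are implicit in SMILES; fill each atom to its normal valence:
  6 × C: no H
  5 × O: no H
  4 × C: 2 H each → 8
  3 × C: 3 H each → 9
  3 × O: 1 H each → 3
  1 × C: 1 H
  1 × N: 2 H
  Total hydrogens = 23.

23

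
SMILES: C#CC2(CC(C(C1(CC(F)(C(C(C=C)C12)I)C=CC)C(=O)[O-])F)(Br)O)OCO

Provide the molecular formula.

C19H21BrF2IO5-

Heavy atoms from the SMILES: 1 Br, 19 C, 2 F, 1 I, 5 O.
Implicit hydrogens by atom environment:
  8 × C: 1 H each → 8
  6 × C: no H
  4 × C: 2 H each → 8
  2 × F: no H
  2 × O: 1 H each → 2
  2 × O: no H
  1 × Br: no H
  1 × C: 3 H
  1 × I: no H
  1 × O (charge -1): no H
  Total hydrogens = 21.
Net charge -1.
Molecular formula: C19H21BrF2IO5-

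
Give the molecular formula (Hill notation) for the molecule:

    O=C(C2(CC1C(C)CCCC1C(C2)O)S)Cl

Heavy atoms from the SMILES: 12 C, 1 Cl, 2 O, 1 S.
Implicit hydrogens by atom environment:
  5 × C: 2 H each → 10
  4 × C: 1 H each → 4
  2 × C: no H
  1 × C: 3 H
  1 × Cl: no H
  1 × O: 1 H
  1 × O: no H
  1 × S: 1 H
  Total hydrogens = 19.
Molecular formula: C12H19ClO2S

C12H19ClO2S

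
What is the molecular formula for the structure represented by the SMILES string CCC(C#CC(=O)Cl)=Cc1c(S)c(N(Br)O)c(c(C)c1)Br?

C14H12Br2ClNO2S

Heavy atoms from the SMILES: 2 Br, 14 C, 1 Cl, 1 N, 2 O, 1 S.
Implicit hydrogens by atom environment:
  5 × C (aromatic): no H
  4 × C: no H
  2 × Br: no H
  2 × C: 3 H each → 6
  1 × C: 2 H
  1 × C (aromatic): 1 H
  1 × C: 1 H
  1 × Cl: no H
  1 × N: no H
  1 × O: 1 H
  1 × O: no H
  1 × S: 1 H
  Total hydrogens = 12.
Molecular formula: C14H12Br2ClNO2S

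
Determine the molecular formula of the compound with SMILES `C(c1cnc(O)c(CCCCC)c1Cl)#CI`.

C12H13ClINO

Heavy atoms from the SMILES: 12 C, 1 Cl, 1 I, 1 N, 1 O.
Implicit hydrogens by atom environment:
  4 × C: 2 H each → 8
  4 × C (aromatic): no H
  2 × C: no H
  1 × C: 3 H
  1 × C (aromatic): 1 H
  1 × Cl: no H
  1 × I: no H
  1 × N (aromatic): no H
  1 × O: 1 H
  Total hydrogens = 13.
Molecular formula: C12H13ClINO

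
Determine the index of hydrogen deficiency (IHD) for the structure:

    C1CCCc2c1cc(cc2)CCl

Molecular formula from the SMILES: C11H13Cl.
DoU = (2C + 2 + N − H − X)/2 = (2·11 + 2 + 0 − 13 − 1)/2 = 10/2 = 5.
(Structurally: 2 ring(s) + 3 π bond(s) = 5.)

5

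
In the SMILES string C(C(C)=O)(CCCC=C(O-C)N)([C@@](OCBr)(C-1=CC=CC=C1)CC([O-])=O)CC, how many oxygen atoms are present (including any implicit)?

The symbol for oxygen appears 5 times in the SMILES.

5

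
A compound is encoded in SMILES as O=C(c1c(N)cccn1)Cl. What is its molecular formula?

Heavy atoms from the SMILES: 6 C, 1 Cl, 2 N, 1 O.
Implicit hydrogens by atom environment:
  3 × C (aromatic): 1 H each → 3
  2 × C (aromatic): no H
  1 × C: no H
  1 × Cl: no H
  1 × N: 2 H
  1 × N (aromatic): no H
  1 × O: no H
  Total hydrogens = 5.
Molecular formula: C6H5ClN2O

C6H5ClN2O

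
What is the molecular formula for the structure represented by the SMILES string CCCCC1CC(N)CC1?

Heavy atoms from the SMILES: 9 C, 1 N.
Implicit hydrogens by atom environment:
  6 × C: 2 H each → 12
  2 × C: 1 H each → 2
  1 × C: 3 H
  1 × N: 2 H
  Total hydrogens = 19.
Molecular formula: C9H19N

C9H19N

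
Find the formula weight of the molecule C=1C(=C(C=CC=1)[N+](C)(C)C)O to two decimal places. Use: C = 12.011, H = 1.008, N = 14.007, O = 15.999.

152.22

Molecular formula: C9H14NO+.
M = 9×12.011 + 14×1.008 + 1×14.007 + 1×15.999 = 152.22 g/mol.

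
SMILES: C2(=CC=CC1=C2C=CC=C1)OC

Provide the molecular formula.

Heavy atoms from the SMILES: 11 C, 1 O.
Implicit hydrogens by atom environment:
  7 × C (aromatic): 1 H each → 7
  3 × C (aromatic): no H
  1 × C: 3 H
  1 × O: no H
  Total hydrogens = 10.
Molecular formula: C11H10O

C11H10O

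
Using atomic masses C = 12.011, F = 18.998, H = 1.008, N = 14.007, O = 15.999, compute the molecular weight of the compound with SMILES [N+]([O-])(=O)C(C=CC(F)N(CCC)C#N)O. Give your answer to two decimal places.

217.20

Molecular formula: C8H12FN3O3.
M = 8×12.011 + 1×18.998 + 12×1.008 + 3×14.007 + 3×15.999 = 217.20 g/mol.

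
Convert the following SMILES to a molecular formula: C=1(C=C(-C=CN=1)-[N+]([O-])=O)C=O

C6H4N2O3

Heavy atoms from the SMILES: 6 C, 2 N, 3 O.
Implicit hydrogens by atom environment:
  3 × C (aromatic): 1 H each → 3
  2 × C (aromatic): no H
  2 × O: no H
  1 × C: 1 H
  1 × N (aromatic): no H
  1 × N (charge +1): no H
  1 × O (charge -1): no H
  Total hydrogens = 4.
Molecular formula: C6H4N2O3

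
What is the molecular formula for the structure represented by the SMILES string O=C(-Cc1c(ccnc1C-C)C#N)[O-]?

Heavy atoms from the SMILES: 10 C, 2 N, 2 O.
Implicit hydrogens by atom environment:
  3 × C (aromatic): no H
  2 × C: 2 H each → 4
  2 × C (aromatic): 1 H each → 2
  2 × C: no H
  1 × C: 3 H
  1 × N (aromatic): no H
  1 × N: no H
  1 × O: no H
  1 × O (charge -1): no H
  Total hydrogens = 9.
Net charge -1.
Molecular formula: C10H9N2O2-

C10H9N2O2-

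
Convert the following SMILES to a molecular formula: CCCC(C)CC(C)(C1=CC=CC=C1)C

C15H24

Heavy atoms from the SMILES: 15 C.
Implicit hydrogens by atom environment:
  5 × C (aromatic): 1 H each → 5
  4 × C: 3 H each → 12
  3 × C: 2 H each → 6
  1 × C: 1 H
  1 × C: no H
  1 × C (aromatic): no H
  Total hydrogens = 24.
Molecular formula: C15H24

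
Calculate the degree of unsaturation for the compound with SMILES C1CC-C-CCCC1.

1

Molecular formula from the SMILES: C8H16.
DoU = (2C + 2 + N − H − X)/2 = (2·8 + 2 + 0 − 16 − 0)/2 = 2/2 = 1.
(Structurally: 1 ring(s) + 0 π bond(s) = 1.)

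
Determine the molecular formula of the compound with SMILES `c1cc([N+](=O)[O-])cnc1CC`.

C7H8N2O2

Heavy atoms from the SMILES: 7 C, 2 N, 2 O.
Implicit hydrogens by atom environment:
  3 × C (aromatic): 1 H each → 3
  2 × C (aromatic): no H
  1 × C: 3 H
  1 × C: 2 H
  1 × N (aromatic): no H
  1 × N (charge +1): no H
  1 × O: no H
  1 × O (charge -1): no H
  Total hydrogens = 8.
Molecular formula: C7H8N2O2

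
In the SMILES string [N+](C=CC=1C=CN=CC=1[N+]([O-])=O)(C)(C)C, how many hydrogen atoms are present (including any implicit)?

Hydrogens are implicit in SMILES; fill each atom to its normal valence:
  3 × C: 3 H each → 9
  3 × C (aromatic): 1 H each → 3
  2 × C: 1 H each → 2
  2 × C (aromatic): no H
  2 × N (charge +1): no H
  1 × N (aromatic): no H
  1 × O: no H
  1 × O (charge -1): no H
  Total hydrogens = 14.

14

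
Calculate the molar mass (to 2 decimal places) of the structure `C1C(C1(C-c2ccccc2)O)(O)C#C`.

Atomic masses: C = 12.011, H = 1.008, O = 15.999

188.23

Molecular formula: C12H12O2.
M = 12×12.011 + 12×1.008 + 2×15.999 = 188.23 g/mol.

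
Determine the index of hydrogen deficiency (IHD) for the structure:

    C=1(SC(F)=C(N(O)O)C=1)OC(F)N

Molecular formula from the SMILES: C5H6F2N2O3S.
DoU = (2C + 2 + N − H − X)/2 = (2·5 + 2 + 2 − 6 − 2)/2 = 6/2 = 3.
(Structurally: 1 ring(s) + 2 π bond(s) = 3.)

3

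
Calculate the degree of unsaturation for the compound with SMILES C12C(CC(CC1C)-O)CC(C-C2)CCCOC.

2

Molecular formula from the SMILES: C15H28O2.
DoU = (2C + 2 + N − H − X)/2 = (2·15 + 2 + 0 − 28 − 0)/2 = 4/2 = 2.
(Structurally: 2 ring(s) + 0 π bond(s) = 2.)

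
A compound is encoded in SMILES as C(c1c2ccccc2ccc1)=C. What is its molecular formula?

Heavy atoms from the SMILES: 12 C.
Implicit hydrogens by atom environment:
  7 × C (aromatic): 1 H each → 7
  3 × C (aromatic): no H
  1 × C: 2 H
  1 × C: 1 H
  Total hydrogens = 10.
Molecular formula: C12H10

C12H10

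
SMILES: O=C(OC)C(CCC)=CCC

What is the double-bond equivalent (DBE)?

2

Molecular formula from the SMILES: C9H16O2.
DoU = (2C + 2 + N − H − X)/2 = (2·9 + 2 + 0 − 16 − 0)/2 = 4/2 = 2.
(Structurally: 0 ring(s) + 2 π bond(s) = 2.)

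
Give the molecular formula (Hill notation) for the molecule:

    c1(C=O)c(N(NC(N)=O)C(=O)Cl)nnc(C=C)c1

C9H8ClN5O3

Heavy atoms from the SMILES: 9 C, 1 Cl, 5 N, 3 O.
Implicit hydrogens by atom environment:
  3 × C (aromatic): no H
  3 × O: no H
  2 × C: 1 H each → 2
  2 × C: no H
  2 × N (aromatic): no H
  1 × C: 2 H
  1 × C (aromatic): 1 H
  1 × Cl: no H
  1 × N: 2 H
  1 × N: 1 H
  1 × N: no H
  Total hydrogens = 8.
Molecular formula: C9H8ClN5O3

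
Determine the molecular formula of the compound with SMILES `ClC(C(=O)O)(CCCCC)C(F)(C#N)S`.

C9H13ClFNO2S

Heavy atoms from the SMILES: 9 C, 1 Cl, 1 F, 1 N, 2 O, 1 S.
Implicit hydrogens by atom environment:
  4 × C: 2 H each → 8
  4 × C: no H
  1 × C: 3 H
  1 × Cl: no H
  1 × F: no H
  1 × N: no H
  1 × O: 1 H
  1 × O: no H
  1 × S: 1 H
  Total hydrogens = 13.
Molecular formula: C9H13ClFNO2S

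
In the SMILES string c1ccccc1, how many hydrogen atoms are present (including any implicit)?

Hydrogens are implicit in SMILES; fill each atom to its normal valence:
  6 × C (aromatic): 1 H each → 6
  Total hydrogens = 6.

6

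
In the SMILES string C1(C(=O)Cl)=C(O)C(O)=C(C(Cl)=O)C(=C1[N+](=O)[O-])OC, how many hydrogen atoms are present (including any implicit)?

Hydrogens are implicit in SMILES; fill each atom to its normal valence:
  6 × C (aromatic): no H
  4 × O: no H
  2 × C: no H
  2 × Cl: no H
  2 × O: 1 H each → 2
  1 × C: 3 H
  1 × N (charge +1): no H
  1 × O (charge -1): no H
  Total hydrogens = 5.

5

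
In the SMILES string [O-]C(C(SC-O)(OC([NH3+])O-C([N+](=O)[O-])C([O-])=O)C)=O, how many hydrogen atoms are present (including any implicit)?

11

Hydrogens are implicit in SMILES; fill each atom to its normal valence:
  5 × O: no H
  3 × C: no H
  3 × O (charge -1): no H
  2 × C: 1 H each → 2
  1 × C: 3 H
  1 × C: 2 H
  1 × N (charge +1): 3 H
  1 × N (charge +1): no H
  1 × O: 1 H
  1 × S: no H
  Total hydrogens = 11.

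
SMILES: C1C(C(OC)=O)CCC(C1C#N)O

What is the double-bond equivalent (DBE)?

4

Molecular formula from the SMILES: C9H13NO3.
DoU = (2C + 2 + N − H − X)/2 = (2·9 + 2 + 1 − 13 − 0)/2 = 8/2 = 4.
(Structurally: 1 ring(s) + 3 π bond(s) = 4.)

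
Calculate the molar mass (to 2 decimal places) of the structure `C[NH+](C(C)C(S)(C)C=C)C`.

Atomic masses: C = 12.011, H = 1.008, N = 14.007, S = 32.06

160.30

Molecular formula: C8H18NS+.
M = 8×12.011 + 18×1.008 + 1×14.007 + 1×32.06 = 160.30 g/mol.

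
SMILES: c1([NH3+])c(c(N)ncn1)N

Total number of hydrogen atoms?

Hydrogens are implicit in SMILES; fill each atom to its normal valence:
  3 × C (aromatic): no H
  2 × N: 2 H each → 4
  2 × N (aromatic): no H
  1 × C (aromatic): 1 H
  1 × N (charge +1): 3 H
  Total hydrogens = 8.

8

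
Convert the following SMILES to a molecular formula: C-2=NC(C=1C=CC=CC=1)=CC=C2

Heavy atoms from the SMILES: 11 C, 1 N.
Implicit hydrogens by atom environment:
  9 × C (aromatic): 1 H each → 9
  2 × C (aromatic): no H
  1 × N (aromatic): no H
  Total hydrogens = 9.
Molecular formula: C11H9N

C11H9N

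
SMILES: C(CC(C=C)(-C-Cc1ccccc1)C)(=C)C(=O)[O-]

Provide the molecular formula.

C16H19O2-

Heavy atoms from the SMILES: 16 C, 2 O.
Implicit hydrogens by atom environment:
  5 × C: 2 H each → 10
  5 × C (aromatic): 1 H each → 5
  3 × C: no H
  1 × C: 3 H
  1 × C: 1 H
  1 × C (aromatic): no H
  1 × O: no H
  1 × O (charge -1): no H
  Total hydrogens = 19.
Net charge -1.
Molecular formula: C16H19O2-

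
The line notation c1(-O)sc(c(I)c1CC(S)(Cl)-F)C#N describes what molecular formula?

Heavy atoms from the SMILES: 7 C, 1 Cl, 1 F, 1 I, 1 N, 1 O, 2 S.
Implicit hydrogens by atom environment:
  4 × C (aromatic): no H
  2 × C: no H
  1 × C: 2 H
  1 × Cl: no H
  1 × F: no H
  1 × I: no H
  1 × N: no H
  1 × O: 1 H
  1 × S: 1 H
  1 × S (aromatic): no H
  Total hydrogens = 4.
Molecular formula: C7H4ClFINOS2

C7H4ClFINOS2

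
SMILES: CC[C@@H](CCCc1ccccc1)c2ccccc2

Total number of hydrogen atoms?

22

Hydrogens are implicit in SMILES; fill each atom to its normal valence:
  10 × C (aromatic): 1 H each → 10
  4 × C: 2 H each → 8
  2 × C (aromatic): no H
  1 × C: 3 H
  1 × C: 1 H
  Total hydrogens = 22.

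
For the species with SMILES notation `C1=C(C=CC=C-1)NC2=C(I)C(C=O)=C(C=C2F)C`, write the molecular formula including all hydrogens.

Heavy atoms from the SMILES: 14 C, 1 F, 1 I, 1 N, 1 O.
Implicit hydrogens by atom environment:
  6 × C (aromatic): 1 H each → 6
  6 × C (aromatic): no H
  1 × C: 3 H
  1 × C: 1 H
  1 × F: no H
  1 × I: no H
  1 × N: 1 H
  1 × O: no H
  Total hydrogens = 11.
Molecular formula: C14H11FINO

C14H11FINO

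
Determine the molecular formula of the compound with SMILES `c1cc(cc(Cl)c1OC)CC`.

C9H11ClO

Heavy atoms from the SMILES: 9 C, 1 Cl, 1 O.
Implicit hydrogens by atom environment:
  3 × C (aromatic): 1 H each → 3
  3 × C (aromatic): no H
  2 × C: 3 H each → 6
  1 × C: 2 H
  1 × Cl: no H
  1 × O: no H
  Total hydrogens = 11.
Molecular formula: C9H11ClO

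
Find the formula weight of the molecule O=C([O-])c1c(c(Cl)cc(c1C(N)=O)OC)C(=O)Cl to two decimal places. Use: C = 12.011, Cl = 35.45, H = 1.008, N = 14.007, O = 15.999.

Molecular formula: C10H6Cl2NO5-.
M = 10×12.011 + 2×35.45 + 6×1.008 + 1×14.007 + 5×15.999 = 291.06 g/mol.

291.06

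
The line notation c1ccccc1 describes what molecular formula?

C6H6

Heavy atoms from the SMILES: 6 C.
Implicit hydrogens by atom environment:
  6 × C (aromatic): 1 H each → 6
  Total hydrogens = 6.
Molecular formula: C6H6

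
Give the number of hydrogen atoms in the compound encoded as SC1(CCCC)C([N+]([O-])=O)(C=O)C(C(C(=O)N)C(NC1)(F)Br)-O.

Hydrogens are implicit in SMILES; fill each atom to its normal valence:
  4 × C: 2 H each → 8
  4 × C: no H
  3 × C: 1 H each → 3
  3 × O: no H
  1 × Br: no H
  1 × C: 3 H
  1 × F: no H
  1 × N: 2 H
  1 × N: 1 H
  1 × N (charge +1): no H
  1 × O: 1 H
  1 × O (charge -1): no H
  1 × S: 1 H
  Total hydrogens = 19.

19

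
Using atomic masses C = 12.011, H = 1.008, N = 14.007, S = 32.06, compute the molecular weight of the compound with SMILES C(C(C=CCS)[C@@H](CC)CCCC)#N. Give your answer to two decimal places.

Molecular formula: C12H21NS.
M = 12×12.011 + 21×1.008 + 1×14.007 + 1×32.06 = 211.37 g/mol.

211.37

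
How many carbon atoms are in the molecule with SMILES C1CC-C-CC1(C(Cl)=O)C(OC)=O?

9

The symbol for carbon appears 9 times in the SMILES. (Cl is a single chlorine, not C + l.)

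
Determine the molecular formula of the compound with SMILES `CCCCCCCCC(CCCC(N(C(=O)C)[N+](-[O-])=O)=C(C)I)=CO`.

C18H31IN2O4

Heavy atoms from the SMILES: 18 C, 1 I, 2 N, 4 O.
Implicit hydrogens by atom environment:
  10 × C: 2 H each → 20
  4 × C: no H
  3 × C: 3 H each → 9
  2 × O: no H
  1 × C: 1 H
  1 × I: no H
  1 × N: no H
  1 × N (charge +1): no H
  1 × O: 1 H
  1 × O (charge -1): no H
  Total hydrogens = 31.
Molecular formula: C18H31IN2O4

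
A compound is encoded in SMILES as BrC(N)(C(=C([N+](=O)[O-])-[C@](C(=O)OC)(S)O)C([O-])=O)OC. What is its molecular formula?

C8H10BrN2O8S-

Heavy atoms from the SMILES: 1 Br, 8 C, 2 N, 8 O, 1 S.
Implicit hydrogens by atom environment:
  6 × C: no H
  5 × O: no H
  2 × C: 3 H each → 6
  2 × O (charge -1): no H
  1 × Br: no H
  1 × N: 2 H
  1 × N (charge +1): no H
  1 × O: 1 H
  1 × S: 1 H
  Total hydrogens = 10.
Net charge -1.
Molecular formula: C8H10BrN2O8S-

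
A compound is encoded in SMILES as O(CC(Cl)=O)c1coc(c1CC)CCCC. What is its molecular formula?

C12H17ClO3

Heavy atoms from the SMILES: 12 C, 1 Cl, 3 O.
Implicit hydrogens by atom environment:
  5 × C: 2 H each → 10
  3 × C (aromatic): no H
  2 × C: 3 H each → 6
  2 × O: no H
  1 × C (aromatic): 1 H
  1 × C: no H
  1 × Cl: no H
  1 × O (aromatic): no H
  Total hydrogens = 17.
Molecular formula: C12H17ClO3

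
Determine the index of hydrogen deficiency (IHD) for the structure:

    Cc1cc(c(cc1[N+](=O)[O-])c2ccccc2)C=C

10

Molecular formula from the SMILES: C15H13NO2.
DoU = (2C + 2 + N − H − X)/2 = (2·15 + 2 + 1 − 13 − 0)/2 = 20/2 = 10.
(Structurally: 2 ring(s) + 8 π bond(s) = 10.)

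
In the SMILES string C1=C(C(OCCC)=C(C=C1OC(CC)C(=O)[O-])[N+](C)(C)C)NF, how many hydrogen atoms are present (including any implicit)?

25

Hydrogens are implicit in SMILES; fill each atom to its normal valence:
  5 × C: 3 H each → 15
  4 × C (aromatic): no H
  3 × C: 2 H each → 6
  3 × O: no H
  2 × C (aromatic): 1 H each → 2
  1 × C: 1 H
  1 × C: no H
  1 × F: no H
  1 × N: 1 H
  1 × N (charge +1): no H
  1 × O (charge -1): no H
  Total hydrogens = 25.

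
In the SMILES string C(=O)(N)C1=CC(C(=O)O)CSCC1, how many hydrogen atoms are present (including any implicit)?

Hydrogens are implicit in SMILES; fill each atom to its normal valence:
  3 × C: 2 H each → 6
  3 × C: no H
  2 × C: 1 H each → 2
  2 × O: no H
  1 × N: 2 H
  1 × O: 1 H
  1 × S: no H
  Total hydrogens = 11.

11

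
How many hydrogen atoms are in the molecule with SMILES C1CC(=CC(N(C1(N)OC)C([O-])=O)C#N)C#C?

12

Hydrogens are implicit in SMILES; fill each atom to its normal valence:
  5 × C: no H
  3 × C: 1 H each → 3
  2 × C: 2 H each → 4
  2 × N: no H
  2 × O: no H
  1 × C: 3 H
  1 × N: 2 H
  1 × O (charge -1): no H
  Total hydrogens = 12.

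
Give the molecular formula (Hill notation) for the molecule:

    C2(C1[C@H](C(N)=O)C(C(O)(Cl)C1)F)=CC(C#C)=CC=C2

Heavy atoms from the SMILES: 14 C, 1 Cl, 1 F, 1 N, 2 O.
Implicit hydrogens by atom environment:
  4 × C: 1 H each → 4
  4 × C (aromatic): 1 H each → 4
  3 × C: no H
  2 × C (aromatic): no H
  1 × C: 2 H
  1 × Cl: no H
  1 × F: no H
  1 × N: 2 H
  1 × O: 1 H
  1 × O: no H
  Total hydrogens = 13.
Molecular formula: C14H13ClFNO2

C14H13ClFNO2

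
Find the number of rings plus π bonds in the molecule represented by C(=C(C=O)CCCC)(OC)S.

2

Molecular formula from the SMILES: C8H14O2S.
DoU = (2C + 2 + N − H − X)/2 = (2·8 + 2 + 0 − 14 − 0)/2 = 4/2 = 2.
(Structurally: 0 ring(s) + 2 π bond(s) = 2.)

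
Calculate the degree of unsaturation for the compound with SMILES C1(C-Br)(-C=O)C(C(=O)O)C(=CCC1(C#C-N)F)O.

Molecular formula from the SMILES: C11H11BrFNO4.
DoU = (2C + 2 + N − H − X)/2 = (2·11 + 2 + 1 − 11 − 2)/2 = 12/2 = 6.
(Structurally: 1 ring(s) + 5 π bond(s) = 6.)

6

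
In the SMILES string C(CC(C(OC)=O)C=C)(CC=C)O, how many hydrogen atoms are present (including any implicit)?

16

Hydrogens are implicit in SMILES; fill each atom to its normal valence:
  4 × C: 2 H each → 8
  4 × C: 1 H each → 4
  2 × O: no H
  1 × C: 3 H
  1 × C: no H
  1 × O: 1 H
  Total hydrogens = 16.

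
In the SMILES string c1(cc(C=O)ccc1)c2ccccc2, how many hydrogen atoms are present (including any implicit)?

Hydrogens are implicit in SMILES; fill each atom to its normal valence:
  9 × C (aromatic): 1 H each → 9
  3 × C (aromatic): no H
  1 × C: 1 H
  1 × O: no H
  Total hydrogens = 10.

10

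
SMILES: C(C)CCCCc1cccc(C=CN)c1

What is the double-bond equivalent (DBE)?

Molecular formula from the SMILES: C14H21N.
DoU = (2C + 2 + N − H − X)/2 = (2·14 + 2 + 1 − 21 − 0)/2 = 10/2 = 5.
(Structurally: 1 ring(s) + 4 π bond(s) = 5.)

5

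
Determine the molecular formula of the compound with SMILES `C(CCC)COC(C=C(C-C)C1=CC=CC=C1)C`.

C17H26O

Heavy atoms from the SMILES: 17 C, 1 O.
Implicit hydrogens by atom environment:
  5 × C: 2 H each → 10
  5 × C (aromatic): 1 H each → 5
  3 × C: 3 H each → 9
  2 × C: 1 H each → 2
  1 × C: no H
  1 × C (aromatic): no H
  1 × O: no H
  Total hydrogens = 26.
Molecular formula: C17H26O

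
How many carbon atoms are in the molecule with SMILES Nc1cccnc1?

5

The symbol for carbon appears 5 times in the SMILES. Lowercase c denotes aromatic carbon and counts toward C.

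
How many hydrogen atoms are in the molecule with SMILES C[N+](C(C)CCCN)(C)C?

Hydrogens are implicit in SMILES; fill each atom to its normal valence:
  4 × C: 3 H each → 12
  3 × C: 2 H each → 6
  1 × C: 1 H
  1 × N: 2 H
  1 × N (charge +1): no H
  Total hydrogens = 21.

21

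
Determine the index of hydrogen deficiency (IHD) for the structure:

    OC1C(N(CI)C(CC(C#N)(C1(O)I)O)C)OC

Molecular formula from the SMILES: C10H16I2N2O4.
DoU = (2C + 2 + N − H − X)/2 = (2·10 + 2 + 2 − 16 − 2)/2 = 6/2 = 3.
(Structurally: 1 ring(s) + 2 π bond(s) = 3.)

3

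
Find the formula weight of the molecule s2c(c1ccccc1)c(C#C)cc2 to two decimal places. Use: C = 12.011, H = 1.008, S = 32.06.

Molecular formula: C12H8S.
M = 12×12.011 + 8×1.008 + 1×32.06 = 184.26 g/mol.

184.26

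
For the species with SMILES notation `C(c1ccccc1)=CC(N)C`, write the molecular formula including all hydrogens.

C10H13N

Heavy atoms from the SMILES: 10 C, 1 N.
Implicit hydrogens by atom environment:
  5 × C (aromatic): 1 H each → 5
  3 × C: 1 H each → 3
  1 × C: 3 H
  1 × C (aromatic): no H
  1 × N: 2 H
  Total hydrogens = 13.
Molecular formula: C10H13N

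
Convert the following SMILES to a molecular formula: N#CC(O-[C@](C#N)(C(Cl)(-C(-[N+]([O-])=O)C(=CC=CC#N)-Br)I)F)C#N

C12H5BrClFIN5O3

Heavy atoms from the SMILES: 1 Br, 12 C, 1 Cl, 1 F, 1 I, 5 N, 3 O.
Implicit hydrogens by atom environment:
  7 × C: no H
  5 × C: 1 H each → 5
  4 × N: no H
  2 × O: no H
  1 × Br: no H
  1 × Cl: no H
  1 × F: no H
  1 × I: no H
  1 × N (charge +1): no H
  1 × O (charge -1): no H
  Total hydrogens = 5.
Molecular formula: C12H5BrClFIN5O3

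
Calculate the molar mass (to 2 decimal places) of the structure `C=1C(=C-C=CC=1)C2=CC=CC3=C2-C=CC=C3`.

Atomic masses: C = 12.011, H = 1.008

204.27

Molecular formula: C16H12.
M = 16×12.011 + 12×1.008 = 204.27 g/mol.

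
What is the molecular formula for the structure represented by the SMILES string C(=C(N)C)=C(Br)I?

Heavy atoms from the SMILES: 1 Br, 4 C, 1 I, 1 N.
Implicit hydrogens by atom environment:
  3 × C: no H
  1 × Br: no H
  1 × C: 3 H
  1 × I: no H
  1 × N: 2 H
  Total hydrogens = 5.
Molecular formula: C4H5BrIN

C4H5BrIN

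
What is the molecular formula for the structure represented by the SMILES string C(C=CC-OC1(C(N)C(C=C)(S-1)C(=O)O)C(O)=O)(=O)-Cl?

Heavy atoms from the SMILES: 11 C, 1 Cl, 1 N, 6 O, 1 S.
Implicit hydrogens by atom environment:
  5 × C: no H
  4 × C: 1 H each → 4
  4 × O: no H
  2 × C: 2 H each → 4
  2 × O: 1 H each → 2
  1 × Cl: no H
  1 × N: 2 H
  1 × S: no H
  Total hydrogens = 12.
Molecular formula: C11H12ClNO6S

C11H12ClNO6S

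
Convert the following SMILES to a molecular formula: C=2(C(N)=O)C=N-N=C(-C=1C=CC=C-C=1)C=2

Heavy atoms from the SMILES: 11 C, 3 N, 1 O.
Implicit hydrogens by atom environment:
  7 × C (aromatic): 1 H each → 7
  3 × C (aromatic): no H
  2 × N (aromatic): no H
  1 × C: no H
  1 × N: 2 H
  1 × O: no H
  Total hydrogens = 9.
Molecular formula: C11H9N3O

C11H9N3O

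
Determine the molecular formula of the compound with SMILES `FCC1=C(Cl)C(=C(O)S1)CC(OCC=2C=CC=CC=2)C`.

Heavy atoms from the SMILES: 15 C, 1 Cl, 1 F, 2 O, 1 S.
Implicit hydrogens by atom environment:
  5 × C (aromatic): 1 H each → 5
  5 × C (aromatic): no H
  3 × C: 2 H each → 6
  1 × C: 3 H
  1 × C: 1 H
  1 × Cl: no H
  1 × F: no H
  1 × O: 1 H
  1 × O: no H
  1 × S (aromatic): no H
  Total hydrogens = 16.
Molecular formula: C15H16ClFO2S

C15H16ClFO2S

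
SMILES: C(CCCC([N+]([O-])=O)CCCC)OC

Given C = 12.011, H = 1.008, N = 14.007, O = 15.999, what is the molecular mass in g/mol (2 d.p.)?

Molecular formula: C10H21NO3.
M = 10×12.011 + 21×1.008 + 1×14.007 + 3×15.999 = 203.28 g/mol.

203.28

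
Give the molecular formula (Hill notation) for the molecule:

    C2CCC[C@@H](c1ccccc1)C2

C12H16

Heavy atoms from the SMILES: 12 C.
Implicit hydrogens by atom environment:
  5 × C: 2 H each → 10
  5 × C (aromatic): 1 H each → 5
  1 × C: 1 H
  1 × C (aromatic): no H
  Total hydrogens = 16.
Molecular formula: C12H16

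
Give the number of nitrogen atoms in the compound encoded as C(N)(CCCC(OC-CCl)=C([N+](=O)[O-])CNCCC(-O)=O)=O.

3

The symbol for nitrogen appears 3 times in the SMILES.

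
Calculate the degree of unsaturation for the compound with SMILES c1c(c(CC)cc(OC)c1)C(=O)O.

Molecular formula from the SMILES: C10H12O3.
DoU = (2C + 2 + N − H − X)/2 = (2·10 + 2 + 0 − 12 − 0)/2 = 10/2 = 5.
(Structurally: 1 ring(s) + 4 π bond(s) = 5.)

5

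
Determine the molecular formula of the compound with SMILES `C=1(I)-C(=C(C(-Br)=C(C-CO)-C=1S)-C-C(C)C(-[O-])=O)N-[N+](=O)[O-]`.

Heavy atoms from the SMILES: 1 Br, 12 C, 1 I, 2 N, 5 O, 1 S.
Implicit hydrogens by atom environment:
  6 × C (aromatic): no H
  3 × C: 2 H each → 6
  2 × O: no H
  2 × O (charge -1): no H
  1 × Br: no H
  1 × C: 3 H
  1 × C: 1 H
  1 × C: no H
  1 × I: no H
  1 × N: 1 H
  1 × N (charge +1): no H
  1 × O: 1 H
  1 × S: 1 H
  Total hydrogens = 13.
Net charge -1.
Molecular formula: C12H13BrIN2O5S-

C12H13BrIN2O5S-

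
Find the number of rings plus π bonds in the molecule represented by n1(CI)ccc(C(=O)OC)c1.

Molecular formula from the SMILES: C7H8INO2.
DoU = (2C + 2 + N − H − X)/2 = (2·7 + 2 + 1 − 8 − 1)/2 = 8/2 = 4.
(Structurally: 1 ring(s) + 3 π bond(s) = 4.)

4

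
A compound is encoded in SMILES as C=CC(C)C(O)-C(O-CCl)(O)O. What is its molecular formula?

Heavy atoms from the SMILES: 7 C, 1 Cl, 4 O.
Implicit hydrogens by atom environment:
  3 × C: 1 H each → 3
  3 × O: 1 H each → 3
  2 × C: 2 H each → 4
  1 × C: 3 H
  1 × C: no H
  1 × Cl: no H
  1 × O: no H
  Total hydrogens = 13.
Molecular formula: C7H13ClO4

C7H13ClO4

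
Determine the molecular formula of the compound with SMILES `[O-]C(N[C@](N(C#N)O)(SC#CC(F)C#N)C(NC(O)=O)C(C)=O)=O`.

Heavy atoms from the SMILES: 11 C, 1 F, 5 N, 6 O, 1 S.
Implicit hydrogens by atom environment:
  8 × C: no H
  3 × N: no H
  3 × O: no H
  2 × C: 1 H each → 2
  2 × N: 1 H each → 2
  2 × O: 1 H each → 2
  1 × C: 3 H
  1 × F: no H
  1 × O (charge -1): no H
  1 × S: no H
  Total hydrogens = 9.
Net charge -1.
Molecular formula: C11H9FN5O6S-

C11H9FN5O6S-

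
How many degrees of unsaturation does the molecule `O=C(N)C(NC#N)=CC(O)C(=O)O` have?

Molecular formula from the SMILES: C6H7N3O4.
DoU = (2C + 2 + N − H − X)/2 = (2·6 + 2 + 3 − 7 − 0)/2 = 10/2 = 5.
(Structurally: 0 ring(s) + 5 π bond(s) = 5.)

5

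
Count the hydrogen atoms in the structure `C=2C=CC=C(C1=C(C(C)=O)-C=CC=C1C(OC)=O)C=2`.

14

Hydrogens are implicit in SMILES; fill each atom to its normal valence:
  8 × C (aromatic): 1 H each → 8
  4 × C (aromatic): no H
  3 × O: no H
  2 × C: 3 H each → 6
  2 × C: no H
  Total hydrogens = 14.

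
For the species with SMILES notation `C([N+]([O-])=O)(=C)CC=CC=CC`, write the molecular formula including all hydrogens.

Heavy atoms from the SMILES: 8 C, 1 N, 2 O.
Implicit hydrogens by atom environment:
  4 × C: 1 H each → 4
  2 × C: 2 H each → 4
  1 × C: 3 H
  1 × C: no H
  1 × N (charge +1): no H
  1 × O: no H
  1 × O (charge -1): no H
  Total hydrogens = 11.
Molecular formula: C8H11NO2

C8H11NO2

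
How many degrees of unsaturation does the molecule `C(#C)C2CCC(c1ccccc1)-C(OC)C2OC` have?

7

Molecular formula from the SMILES: C16H20O2.
DoU = (2C + 2 + N − H − X)/2 = (2·16 + 2 + 0 − 20 − 0)/2 = 14/2 = 7.
(Structurally: 2 ring(s) + 5 π bond(s) = 7.)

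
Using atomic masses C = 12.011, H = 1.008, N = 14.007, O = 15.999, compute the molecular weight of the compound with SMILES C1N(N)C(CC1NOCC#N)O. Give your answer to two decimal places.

172.19

Molecular formula: C6H12N4O2.
M = 6×12.011 + 12×1.008 + 4×14.007 + 2×15.999 = 172.19 g/mol.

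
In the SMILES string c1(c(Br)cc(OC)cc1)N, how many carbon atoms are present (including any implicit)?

7

The symbol for carbon appears 7 times in the SMILES. Lowercase c denotes aromatic carbon and counts toward C.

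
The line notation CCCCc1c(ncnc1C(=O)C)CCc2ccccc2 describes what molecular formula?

C18H22N2O

Heavy atoms from the SMILES: 18 C, 2 N, 1 O.
Implicit hydrogens by atom environment:
  6 × C (aromatic): 1 H each → 6
  5 × C: 2 H each → 10
  4 × C (aromatic): no H
  2 × C: 3 H each → 6
  2 × N (aromatic): no H
  1 × C: no H
  1 × O: no H
  Total hydrogens = 22.
Molecular formula: C18H22N2O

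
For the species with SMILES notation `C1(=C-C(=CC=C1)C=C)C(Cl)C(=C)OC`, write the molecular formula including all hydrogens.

C12H13ClO

Heavy atoms from the SMILES: 12 C, 1 Cl, 1 O.
Implicit hydrogens by atom environment:
  4 × C (aromatic): 1 H each → 4
  2 × C: 2 H each → 4
  2 × C: 1 H each → 2
  2 × C (aromatic): no H
  1 × C: 3 H
  1 × C: no H
  1 × Cl: no H
  1 × O: no H
  Total hydrogens = 13.
Molecular formula: C12H13ClO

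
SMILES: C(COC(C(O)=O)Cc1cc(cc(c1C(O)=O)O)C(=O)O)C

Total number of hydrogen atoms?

Hydrogens are implicit in SMILES; fill each atom to its normal valence:
  4 × C (aromatic): no H
  4 × O: 1 H each → 4
  4 × O: no H
  3 × C: 2 H each → 6
  3 × C: no H
  2 × C (aromatic): 1 H each → 2
  1 × C: 3 H
  1 × C: 1 H
  Total hydrogens = 16.

16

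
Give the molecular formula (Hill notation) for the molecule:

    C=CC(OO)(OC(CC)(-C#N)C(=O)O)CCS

Heavy atoms from the SMILES: 10 C, 1 N, 5 O, 1 S.
Implicit hydrogens by atom environment:
  4 × C: 2 H each → 8
  4 × C: no H
  3 × O: no H
  2 × O: 1 H each → 2
  1 × C: 3 H
  1 × C: 1 H
  1 × N: no H
  1 × S: 1 H
  Total hydrogens = 15.
Molecular formula: C10H15NO5S

C10H15NO5S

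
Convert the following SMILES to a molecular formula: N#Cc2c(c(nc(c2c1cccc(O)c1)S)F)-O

C12H7FN2O2S

Heavy atoms from the SMILES: 12 C, 1 F, 2 N, 2 O, 1 S.
Implicit hydrogens by atom environment:
  7 × C (aromatic): no H
  4 × C (aromatic): 1 H each → 4
  2 × O: 1 H each → 2
  1 × C: no H
  1 × F: no H
  1 × N (aromatic): no H
  1 × N: no H
  1 × S: 1 H
  Total hydrogens = 7.
Molecular formula: C12H7FN2O2S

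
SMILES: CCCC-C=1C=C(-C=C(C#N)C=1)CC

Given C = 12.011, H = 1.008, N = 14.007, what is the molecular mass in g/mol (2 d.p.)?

Molecular formula: C13H17N.
M = 13×12.011 + 17×1.008 + 1×14.007 = 187.29 g/mol.

187.29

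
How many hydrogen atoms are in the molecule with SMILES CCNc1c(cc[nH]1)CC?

Hydrogens are implicit in SMILES; fill each atom to its normal valence:
  2 × C: 3 H each → 6
  2 × C: 2 H each → 4
  2 × C (aromatic): 1 H each → 2
  2 × C (aromatic): no H
  1 × N (aromatic): 1 H
  1 × N: 1 H
  Total hydrogens = 14.

14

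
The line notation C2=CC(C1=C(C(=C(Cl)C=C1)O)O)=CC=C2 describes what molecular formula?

C12H9ClO2

Heavy atoms from the SMILES: 12 C, 1 Cl, 2 O.
Implicit hydrogens by atom environment:
  7 × C (aromatic): 1 H each → 7
  5 × C (aromatic): no H
  2 × O: 1 H each → 2
  1 × Cl: no H
  Total hydrogens = 9.
Molecular formula: C12H9ClO2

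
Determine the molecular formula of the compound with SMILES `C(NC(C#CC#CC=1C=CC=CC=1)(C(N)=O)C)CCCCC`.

C19H24N2O

Heavy atoms from the SMILES: 19 C, 2 N, 1 O.
Implicit hydrogens by atom environment:
  6 × C: no H
  5 × C: 2 H each → 10
  5 × C (aromatic): 1 H each → 5
  2 × C: 3 H each → 6
  1 × C (aromatic): no H
  1 × N: 2 H
  1 × N: 1 H
  1 × O: no H
  Total hydrogens = 24.
Molecular formula: C19H24N2O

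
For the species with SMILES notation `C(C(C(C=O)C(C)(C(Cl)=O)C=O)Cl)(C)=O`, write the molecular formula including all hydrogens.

Heavy atoms from the SMILES: 9 C, 2 Cl, 4 O.
Implicit hydrogens by atom environment:
  4 × C: 1 H each → 4
  4 × O: no H
  3 × C: no H
  2 × C: 3 H each → 6
  2 × Cl: no H
  Total hydrogens = 10.
Molecular formula: C9H10Cl2O4

C9H10Cl2O4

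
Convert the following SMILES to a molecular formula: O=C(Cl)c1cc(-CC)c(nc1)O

C8H8ClNO2

Heavy atoms from the SMILES: 8 C, 1 Cl, 1 N, 2 O.
Implicit hydrogens by atom environment:
  3 × C (aromatic): no H
  2 × C (aromatic): 1 H each → 2
  1 × C: 3 H
  1 × C: 2 H
  1 × C: no H
  1 × Cl: no H
  1 × N (aromatic): no H
  1 × O: 1 H
  1 × O: no H
  Total hydrogens = 8.
Molecular formula: C8H8ClNO2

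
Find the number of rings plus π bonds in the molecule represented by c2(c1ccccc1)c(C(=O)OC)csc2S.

Molecular formula from the SMILES: C12H10O2S2.
DoU = (2C + 2 + N − H − X)/2 = (2·12 + 2 + 0 − 10 − 0)/2 = 16/2 = 8.
(Structurally: 2 ring(s) + 6 π bond(s) = 8.)

8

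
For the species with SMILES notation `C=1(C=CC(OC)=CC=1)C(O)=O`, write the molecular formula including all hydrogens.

Heavy atoms from the SMILES: 8 C, 3 O.
Implicit hydrogens by atom environment:
  4 × C (aromatic): 1 H each → 4
  2 × C (aromatic): no H
  2 × O: no H
  1 × C: 3 H
  1 × C: no H
  1 × O: 1 H
  Total hydrogens = 8.
Molecular formula: C8H8O3

C8H8O3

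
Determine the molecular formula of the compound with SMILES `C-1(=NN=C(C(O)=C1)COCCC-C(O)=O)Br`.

C9H11BrN2O4

Heavy atoms from the SMILES: 1 Br, 9 C, 2 N, 4 O.
Implicit hydrogens by atom environment:
  4 × C: 2 H each → 8
  3 × C (aromatic): no H
  2 × N (aromatic): no H
  2 × O: 1 H each → 2
  2 × O: no H
  1 × Br: no H
  1 × C (aromatic): 1 H
  1 × C: no H
  Total hydrogens = 11.
Molecular formula: C9H11BrN2O4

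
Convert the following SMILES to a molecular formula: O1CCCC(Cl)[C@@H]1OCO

C6H11ClO3

Heavy atoms from the SMILES: 6 C, 1 Cl, 3 O.
Implicit hydrogens by atom environment:
  4 × C: 2 H each → 8
  2 × C: 1 H each → 2
  2 × O: no H
  1 × Cl: no H
  1 × O: 1 H
  Total hydrogens = 11.
Molecular formula: C6H11ClO3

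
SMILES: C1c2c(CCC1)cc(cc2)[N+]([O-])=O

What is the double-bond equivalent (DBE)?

Molecular formula from the SMILES: C10H11NO2.
DoU = (2C + 2 + N − H − X)/2 = (2·10 + 2 + 1 − 11 − 0)/2 = 12/2 = 6.
(Structurally: 2 ring(s) + 4 π bond(s) = 6.)

6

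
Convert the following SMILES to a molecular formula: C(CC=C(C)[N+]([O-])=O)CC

Heavy atoms from the SMILES: 7 C, 1 N, 2 O.
Implicit hydrogens by atom environment:
  3 × C: 2 H each → 6
  2 × C: 3 H each → 6
  1 × C: 1 H
  1 × C: no H
  1 × N (charge +1): no H
  1 × O: no H
  1 × O (charge -1): no H
  Total hydrogens = 13.
Molecular formula: C7H13NO2

C7H13NO2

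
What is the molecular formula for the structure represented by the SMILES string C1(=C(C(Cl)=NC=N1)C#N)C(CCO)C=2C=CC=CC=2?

Heavy atoms from the SMILES: 14 C, 1 Cl, 3 N, 1 O.
Implicit hydrogens by atom environment:
  6 × C (aromatic): 1 H each → 6
  4 × C (aromatic): no H
  2 × C: 2 H each → 4
  2 × N (aromatic): no H
  1 × C: 1 H
  1 × C: no H
  1 × Cl: no H
  1 × N: no H
  1 × O: 1 H
  Total hydrogens = 12.
Molecular formula: C14H12ClN3O

C14H12ClN3O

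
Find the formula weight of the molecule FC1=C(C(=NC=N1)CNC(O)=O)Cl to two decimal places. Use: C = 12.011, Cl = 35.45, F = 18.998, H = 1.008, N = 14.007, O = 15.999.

Molecular formula: C6H5ClFN3O2.
M = 6×12.011 + 1×35.45 + 1×18.998 + 5×1.008 + 3×14.007 + 2×15.999 = 205.57 g/mol.

205.57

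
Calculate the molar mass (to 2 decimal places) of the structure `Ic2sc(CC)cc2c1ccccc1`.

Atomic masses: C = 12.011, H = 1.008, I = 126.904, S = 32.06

Molecular formula: C12H11IS.
M = 12×12.011 + 11×1.008 + 1×126.904 + 1×32.06 = 314.18 g/mol.

314.18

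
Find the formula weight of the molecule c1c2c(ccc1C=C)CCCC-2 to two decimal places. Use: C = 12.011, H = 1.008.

Molecular formula: C12H14.
M = 12×12.011 + 14×1.008 = 158.24 g/mol.

158.24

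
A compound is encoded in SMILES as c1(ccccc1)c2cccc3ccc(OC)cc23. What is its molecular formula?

Heavy atoms from the SMILES: 17 C, 1 O.
Implicit hydrogens by atom environment:
  11 × C (aromatic): 1 H each → 11
  5 × C (aromatic): no H
  1 × C: 3 H
  1 × O: no H
  Total hydrogens = 14.
Molecular formula: C17H14O

C17H14O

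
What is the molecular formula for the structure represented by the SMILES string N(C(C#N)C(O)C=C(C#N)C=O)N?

Heavy atoms from the SMILES: 7 C, 4 N, 2 O.
Implicit hydrogens by atom environment:
  4 × C: 1 H each → 4
  3 × C: no H
  2 × N: no H
  1 × N: 2 H
  1 × N: 1 H
  1 × O: 1 H
  1 × O: no H
  Total hydrogens = 8.
Molecular formula: C7H8N4O2

C7H8N4O2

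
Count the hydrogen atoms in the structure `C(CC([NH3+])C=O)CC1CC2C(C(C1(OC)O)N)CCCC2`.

Hydrogens are implicit in SMILES; fill each atom to its normal valence:
  8 × C: 2 H each → 16
  6 × C: 1 H each → 6
  2 × O: no H
  1 × C: 3 H
  1 × C: no H
  1 × N (charge +1): 3 H
  1 × N: 2 H
  1 × O: 1 H
  Total hydrogens = 31.

31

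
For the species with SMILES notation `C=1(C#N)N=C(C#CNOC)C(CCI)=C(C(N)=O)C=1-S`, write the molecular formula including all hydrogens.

Heavy atoms from the SMILES: 12 C, 1 I, 4 N, 2 O, 1 S.
Implicit hydrogens by atom environment:
  5 × C (aromatic): no H
  4 × C: no H
  2 × C: 2 H each → 4
  2 × O: no H
  1 × C: 3 H
  1 × I: no H
  1 × N: 2 H
  1 × N: 1 H
  1 × N (aromatic): no H
  1 × N: no H
  1 × S: 1 H
  Total hydrogens = 11.
Molecular formula: C12H11IN4O2S

C12H11IN4O2S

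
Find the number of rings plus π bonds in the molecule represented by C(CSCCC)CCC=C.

Molecular formula from the SMILES: C9H18S.
DoU = (2C + 2 + N − H − X)/2 = (2·9 + 2 + 0 − 18 − 0)/2 = 2/2 = 1.
(Structurally: 0 ring(s) + 1 π bond(s) = 1.)

1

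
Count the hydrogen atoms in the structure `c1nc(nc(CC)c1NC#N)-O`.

8

Hydrogens are implicit in SMILES; fill each atom to its normal valence:
  3 × C (aromatic): no H
  2 × N (aromatic): no H
  1 × C: 3 H
  1 × C: 2 H
  1 × C (aromatic): 1 H
  1 × C: no H
  1 × N: 1 H
  1 × N: no H
  1 × O: 1 H
  Total hydrogens = 8.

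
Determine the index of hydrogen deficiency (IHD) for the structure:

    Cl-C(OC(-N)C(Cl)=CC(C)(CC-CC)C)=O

Molecular formula from the SMILES: C11H19Cl2NO2.
DoU = (2C + 2 + N − H − X)/2 = (2·11 + 2 + 1 − 19 − 2)/2 = 4/2 = 2.
(Structurally: 0 ring(s) + 2 π bond(s) = 2.)

2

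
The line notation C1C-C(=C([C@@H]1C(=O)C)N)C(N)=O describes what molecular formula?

C8H12N2O2

Heavy atoms from the SMILES: 8 C, 2 N, 2 O.
Implicit hydrogens by atom environment:
  4 × C: no H
  2 × C: 2 H each → 4
  2 × N: 2 H each → 4
  2 × O: no H
  1 × C: 3 H
  1 × C: 1 H
  Total hydrogens = 12.
Molecular formula: C8H12N2O2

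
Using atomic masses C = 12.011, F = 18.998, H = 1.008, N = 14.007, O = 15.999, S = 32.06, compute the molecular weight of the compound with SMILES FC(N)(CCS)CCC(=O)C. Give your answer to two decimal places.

179.25

Molecular formula: C7H14FNOS.
M = 7×12.011 + 1×18.998 + 14×1.008 + 1×14.007 + 1×15.999 + 1×32.06 = 179.25 g/mol.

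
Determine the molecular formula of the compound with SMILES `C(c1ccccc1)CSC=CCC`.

Heavy atoms from the SMILES: 12 C, 1 S.
Implicit hydrogens by atom environment:
  5 × C (aromatic): 1 H each → 5
  3 × C: 2 H each → 6
  2 × C: 1 H each → 2
  1 × C: 3 H
  1 × C (aromatic): no H
  1 × S: no H
  Total hydrogens = 16.
Molecular formula: C12H16S

C12H16S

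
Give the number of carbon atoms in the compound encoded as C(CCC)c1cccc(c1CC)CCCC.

The symbol for carbon appears 16 times in the SMILES. Lowercase c denotes aromatic carbon and counts toward C.

16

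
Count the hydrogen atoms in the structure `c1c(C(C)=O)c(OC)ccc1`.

Hydrogens are implicit in SMILES; fill each atom to its normal valence:
  4 × C (aromatic): 1 H each → 4
  2 × C: 3 H each → 6
  2 × C (aromatic): no H
  2 × O: no H
  1 × C: no H
  Total hydrogens = 10.

10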